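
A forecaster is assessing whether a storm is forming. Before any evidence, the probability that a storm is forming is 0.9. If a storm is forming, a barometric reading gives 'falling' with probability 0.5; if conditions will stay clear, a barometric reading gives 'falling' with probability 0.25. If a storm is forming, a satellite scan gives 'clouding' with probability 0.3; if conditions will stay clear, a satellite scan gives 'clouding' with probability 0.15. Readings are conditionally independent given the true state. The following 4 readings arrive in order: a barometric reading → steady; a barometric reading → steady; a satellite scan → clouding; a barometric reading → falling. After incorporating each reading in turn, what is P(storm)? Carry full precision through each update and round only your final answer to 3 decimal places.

0.941

After a barometric reading='steady': P(storm) = 0.5·0.9000 / (0.5·0.9000 + 0.75·0.1000) ≈ 0.8571
After a barometric reading='steady': P(storm) = 0.5·0.8571 / (0.5·0.8571 + 0.75·0.1429) ≈ 0.8000
After a satellite scan='clouding': P(storm) = 0.3·0.8000 / (0.3·0.8000 + 0.15·0.2000) ≈ 0.8889
After a barometric reading='falling': P(storm) = 0.5·0.8889 / (0.5·0.8889 + 0.25·0.1111) ≈ 0.9412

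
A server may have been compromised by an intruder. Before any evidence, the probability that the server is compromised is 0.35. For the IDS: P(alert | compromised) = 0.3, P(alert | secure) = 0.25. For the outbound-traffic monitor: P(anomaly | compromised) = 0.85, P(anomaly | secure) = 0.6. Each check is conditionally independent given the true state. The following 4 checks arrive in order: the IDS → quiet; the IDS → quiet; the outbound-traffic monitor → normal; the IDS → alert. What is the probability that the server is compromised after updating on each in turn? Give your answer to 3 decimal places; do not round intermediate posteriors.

0.174

After the IDS='quiet': P(compromised) = 0.7·0.3500 / (0.7·0.3500 + 0.75·0.6500) ≈ 0.3345
After the IDS='quiet': P(compromised) = 0.7·0.3345 / (0.7·0.3345 + 0.75·0.6655) ≈ 0.3193
After the outbound-traffic monitor='normal': P(compromised) = 0.15·0.3193 / (0.15·0.3193 + 0.4·0.6807) ≈ 0.1496
After the IDS='alert': P(compromised) = 0.3·0.1496 / (0.3·0.1496 + 0.25·0.8504) ≈ 0.1743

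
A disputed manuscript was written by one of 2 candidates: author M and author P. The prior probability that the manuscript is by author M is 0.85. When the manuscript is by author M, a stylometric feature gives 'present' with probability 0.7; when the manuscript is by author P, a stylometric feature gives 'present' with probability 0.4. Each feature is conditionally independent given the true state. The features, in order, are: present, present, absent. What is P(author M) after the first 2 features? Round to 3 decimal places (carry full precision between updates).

After 'present': P(author M) = 0.7·0.8500 / (0.7·0.8500 + 0.4·0.1500) ≈ 0.9084
After 'present': P(author M) = 0.7·0.9084 / (0.7·0.9084 + 0.4·0.0916) ≈ 0.9455

0.946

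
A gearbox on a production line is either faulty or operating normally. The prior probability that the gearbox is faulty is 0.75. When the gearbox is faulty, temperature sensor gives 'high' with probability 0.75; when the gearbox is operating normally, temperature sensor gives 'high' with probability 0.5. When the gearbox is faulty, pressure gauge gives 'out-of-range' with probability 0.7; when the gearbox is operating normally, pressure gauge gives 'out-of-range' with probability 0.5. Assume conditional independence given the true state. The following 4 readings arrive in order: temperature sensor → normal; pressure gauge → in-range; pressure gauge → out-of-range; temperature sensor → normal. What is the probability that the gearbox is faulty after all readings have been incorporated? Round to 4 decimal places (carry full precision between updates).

Apply Bayes' rule sequentially, carrying P(faulty) forward.
After temperature sensor='normal': P(faulty) = 0.25·0.7500 / (0.25·0.7500 + 0.5·0.2500) ≈ 0.6000
After pressure gauge='in-range': P(faulty) = 0.3·0.6000 / (0.3·0.6000 + 0.5·0.4000) ≈ 0.4737
After pressure gauge='out-of-range': P(faulty) = 0.7·0.4737 / (0.7·0.4737 + 0.5·0.5263) ≈ 0.5575
After temperature sensor='normal': P(faulty) = 0.25·0.5575 / (0.25·0.5575 + 0.5·0.4425) ≈ 0.3865

0.3865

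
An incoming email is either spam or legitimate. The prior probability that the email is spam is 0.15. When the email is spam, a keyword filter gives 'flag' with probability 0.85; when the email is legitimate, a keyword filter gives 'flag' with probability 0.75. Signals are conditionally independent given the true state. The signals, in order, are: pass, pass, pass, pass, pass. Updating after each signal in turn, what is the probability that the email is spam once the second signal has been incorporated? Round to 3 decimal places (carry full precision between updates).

After 'pass': P(spam) = 0.15·0.1500 / (0.15·0.1500 + 0.25·0.8500) ≈ 0.0957
After 'pass': P(spam) = 0.15·0.0957 / (0.15·0.0957 + 0.25·0.9043) ≈ 0.0597

0.060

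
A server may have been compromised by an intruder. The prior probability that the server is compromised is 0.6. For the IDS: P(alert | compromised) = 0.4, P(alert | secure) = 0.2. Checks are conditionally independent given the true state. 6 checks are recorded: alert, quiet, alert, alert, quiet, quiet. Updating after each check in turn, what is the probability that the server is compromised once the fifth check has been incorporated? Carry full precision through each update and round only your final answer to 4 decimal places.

Apply Bayes' rule sequentially, carrying P(compromised) forward.
After 'alert': P(compromised) = 0.4·0.6000 / (0.4·0.6000 + 0.2·0.4000) ≈ 0.7500
After 'quiet': P(compromised) = 0.6·0.7500 / (0.6·0.7500 + 0.8·0.2500) ≈ 0.6923
After 'alert': P(compromised) = 0.4·0.6923 / (0.4·0.6923 + 0.2·0.3077) ≈ 0.8182
After 'alert': P(compromised) = 0.4·0.8182 / (0.4·0.8182 + 0.2·0.1818) ≈ 0.9000
After 'quiet': P(compromised) = 0.6·0.9000 / (0.6·0.9000 + 0.8·0.1000) ≈ 0.8710

0.8710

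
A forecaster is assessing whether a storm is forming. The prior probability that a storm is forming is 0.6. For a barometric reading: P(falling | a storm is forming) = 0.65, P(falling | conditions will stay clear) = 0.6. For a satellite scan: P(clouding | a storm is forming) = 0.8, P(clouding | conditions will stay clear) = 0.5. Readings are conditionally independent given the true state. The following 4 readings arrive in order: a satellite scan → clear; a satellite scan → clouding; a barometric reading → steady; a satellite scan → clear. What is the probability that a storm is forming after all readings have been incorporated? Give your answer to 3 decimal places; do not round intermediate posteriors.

After a satellite scan='clear': P(storm) = 0.2·0.6000 / (0.2·0.6000 + 0.5·0.4000) ≈ 0.3750
After a satellite scan='clouding': P(storm) = 0.8·0.3750 / (0.8·0.3750 + 0.5·0.6250) ≈ 0.4898
After a barometric reading='steady': P(storm) = 0.35·0.4898 / (0.35·0.4898 + 0.4·0.5102) ≈ 0.4565
After a satellite scan='clear': P(storm) = 0.2·0.4565 / (0.2·0.4565 + 0.5·0.5435) ≈ 0.2515

0.251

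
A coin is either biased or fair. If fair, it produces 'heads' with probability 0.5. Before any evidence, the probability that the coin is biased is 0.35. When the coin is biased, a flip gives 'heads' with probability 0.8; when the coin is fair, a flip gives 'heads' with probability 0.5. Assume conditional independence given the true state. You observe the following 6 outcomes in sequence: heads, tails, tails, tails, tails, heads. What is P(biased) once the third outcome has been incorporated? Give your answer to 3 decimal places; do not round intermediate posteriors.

0.121

Apply Bayes' rule sequentially, carrying P(biased) forward.
After 'heads': P(biased) = 0.8·0.3500 / (0.8·0.3500 + 0.5·0.6500) ≈ 0.4628
After 'tails': P(biased) = 0.2·0.4628 / (0.2·0.4628 + 0.5·0.5372) ≈ 0.2563
After 'tails': P(biased) = 0.2·0.2563 / (0.2·0.2563 + 0.5·0.7437) ≈ 0.1211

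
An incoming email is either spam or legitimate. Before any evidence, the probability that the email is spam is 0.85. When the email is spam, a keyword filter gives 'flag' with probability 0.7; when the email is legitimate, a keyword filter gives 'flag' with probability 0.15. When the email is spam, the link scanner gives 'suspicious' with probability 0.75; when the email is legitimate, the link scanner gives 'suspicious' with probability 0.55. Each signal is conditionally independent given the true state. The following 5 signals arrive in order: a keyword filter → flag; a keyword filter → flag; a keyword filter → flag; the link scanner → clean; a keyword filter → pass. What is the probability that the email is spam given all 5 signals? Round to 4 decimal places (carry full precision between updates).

0.9912

Apply Bayes' rule sequentially, carrying P(spam) forward.
After a keyword filter='flag': P(spam) = 0.7·0.8500 / (0.7·0.8500 + 0.15·0.1500) ≈ 0.9636
After a keyword filter='flag': P(spam) = 0.7·0.9636 / (0.7·0.9636 + 0.15·0.0364) ≈ 0.9920
After a keyword filter='flag': P(spam) = 0.7·0.9920 / (0.7·0.9920 + 0.15·0.0080) ≈ 0.9983
After the link scanner='clean': P(spam) = 0.25·0.9983 / (0.25·0.9983 + 0.45·0.0017) ≈ 0.9969
After a keyword filter='pass': P(spam) = 0.3·0.9969 / (0.3·0.9969 + 0.85·0.0031) ≈ 0.9912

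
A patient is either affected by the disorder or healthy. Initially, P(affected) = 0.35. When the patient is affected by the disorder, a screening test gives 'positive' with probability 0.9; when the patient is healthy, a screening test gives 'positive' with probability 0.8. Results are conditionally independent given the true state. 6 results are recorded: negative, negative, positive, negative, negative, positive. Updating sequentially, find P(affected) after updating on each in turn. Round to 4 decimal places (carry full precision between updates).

0.0409

After 'negative': P(affected) = 0.1·0.3500 / (0.1·0.3500 + 0.2·0.6500) ≈ 0.2121
After 'negative': P(affected) = 0.1·0.2121 / (0.1·0.2121 + 0.2·0.7879) ≈ 0.1186
After 'positive': P(affected) = 0.9·0.1186 / (0.9·0.1186 + 0.8·0.8814) ≈ 0.1315
After 'negative': P(affected) = 0.1·0.1315 / (0.1·0.1315 + 0.2·0.8685) ≈ 0.0704
After 'negative': P(affected) = 0.1·0.0704 / (0.1·0.0704 + 0.2·0.9296) ≈ 0.0365
After 'positive': P(affected) = 0.9·0.0365 / (0.9·0.0365 + 0.8·0.9635) ≈ 0.0409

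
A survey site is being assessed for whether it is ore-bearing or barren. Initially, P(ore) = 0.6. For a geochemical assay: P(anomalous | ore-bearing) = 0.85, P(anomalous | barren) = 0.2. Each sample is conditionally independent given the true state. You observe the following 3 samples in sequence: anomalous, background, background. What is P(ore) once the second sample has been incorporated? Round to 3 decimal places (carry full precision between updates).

After 'anomalous': P(ore) = 0.85·0.6000 / (0.85·0.6000 + 0.2·0.4000) ≈ 0.8644
After 'background': P(ore) = 0.15·0.8644 / (0.15·0.8644 + 0.8·0.1356) ≈ 0.5445

0.544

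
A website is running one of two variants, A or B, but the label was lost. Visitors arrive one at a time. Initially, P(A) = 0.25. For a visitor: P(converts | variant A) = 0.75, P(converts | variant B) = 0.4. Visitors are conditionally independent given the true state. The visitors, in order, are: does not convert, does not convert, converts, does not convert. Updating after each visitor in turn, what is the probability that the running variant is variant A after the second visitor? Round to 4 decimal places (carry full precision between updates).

After 'does not convert': P(A) = 0.25·0.2500 / (0.25·0.2500 + 0.6·0.7500) ≈ 0.1220
After 'does not convert': P(A) = 0.25·0.1220 / (0.25·0.1220 + 0.6·0.8780) ≈ 0.0547

0.0547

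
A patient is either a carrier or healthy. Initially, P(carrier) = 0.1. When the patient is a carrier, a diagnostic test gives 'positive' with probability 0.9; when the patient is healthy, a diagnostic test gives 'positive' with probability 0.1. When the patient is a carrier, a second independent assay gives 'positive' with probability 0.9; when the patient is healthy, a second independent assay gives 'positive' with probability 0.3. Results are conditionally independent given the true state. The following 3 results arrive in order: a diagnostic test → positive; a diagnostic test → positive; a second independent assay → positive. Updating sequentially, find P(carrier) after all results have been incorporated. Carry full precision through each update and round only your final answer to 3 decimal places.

Each posterior becomes the prior for the next update.
After a diagnostic test='positive': P(carrier) = 0.9·0.1000 / (0.9·0.1000 + 0.1·0.9000) ≈ 0.5000
After a diagnostic test='positive': P(carrier) = 0.9·0.5000 / (0.9·0.5000 + 0.1·0.5000) ≈ 0.9000
After a second independent assay='positive': P(carrier) = 0.9·0.9000 / (0.9·0.9000 + 0.3·0.1000) ≈ 0.9643

0.964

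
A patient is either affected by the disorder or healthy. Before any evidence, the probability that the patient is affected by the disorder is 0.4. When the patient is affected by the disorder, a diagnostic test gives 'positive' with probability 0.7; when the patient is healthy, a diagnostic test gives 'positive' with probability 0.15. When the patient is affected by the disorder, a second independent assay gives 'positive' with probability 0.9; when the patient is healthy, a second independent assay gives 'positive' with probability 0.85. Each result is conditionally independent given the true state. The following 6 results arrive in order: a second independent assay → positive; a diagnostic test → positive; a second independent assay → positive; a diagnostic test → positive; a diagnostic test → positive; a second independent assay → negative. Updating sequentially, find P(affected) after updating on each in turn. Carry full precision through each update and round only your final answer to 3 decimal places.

0.981

After a second independent assay='positive': P(affected) = 0.9·0.4000 / (0.9·0.4000 + 0.85·0.6000) ≈ 0.4138
After a diagnostic test='positive': P(affected) = 0.7·0.4138 / (0.7·0.4138 + 0.15·0.5862) ≈ 0.7671
After a second independent assay='positive': P(affected) = 0.9·0.7671 / (0.9·0.7671 + 0.85·0.2329) ≈ 0.7772
After a diagnostic test='positive': P(affected) = 0.7·0.7772 / (0.7·0.7772 + 0.15·0.2228) ≈ 0.9421
After a diagnostic test='positive': P(affected) = 0.7·0.9421 / (0.7·0.9421 + 0.15·0.0579) ≈ 0.9870
After a second independent assay='negative': P(affected) = 0.1·0.9870 / (0.1·0.9870 + 0.15·0.0130) ≈ 0.9806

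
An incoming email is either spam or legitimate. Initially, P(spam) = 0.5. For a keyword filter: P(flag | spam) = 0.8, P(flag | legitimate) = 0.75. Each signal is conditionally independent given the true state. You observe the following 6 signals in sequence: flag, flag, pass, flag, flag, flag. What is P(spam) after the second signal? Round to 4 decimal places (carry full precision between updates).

After 'flag': P(spam) = 0.8·0.5000 / (0.8·0.5000 + 0.75·0.5000) ≈ 0.5161
After 'flag': P(spam) = 0.8·0.5161 / (0.8·0.5161 + 0.75·0.4839) ≈ 0.5322

0.5322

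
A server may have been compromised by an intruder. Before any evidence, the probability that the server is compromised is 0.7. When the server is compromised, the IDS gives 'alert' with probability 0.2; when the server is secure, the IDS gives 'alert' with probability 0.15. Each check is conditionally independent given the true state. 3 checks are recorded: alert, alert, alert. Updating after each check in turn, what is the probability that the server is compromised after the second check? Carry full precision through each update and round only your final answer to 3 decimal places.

0.806

After 'alert': P(compromised) = 0.2·0.7000 / (0.2·0.7000 + 0.15·0.3000) ≈ 0.7568
After 'alert': P(compromised) = 0.2·0.7568 / (0.2·0.7568 + 0.15·0.2432) ≈ 0.8058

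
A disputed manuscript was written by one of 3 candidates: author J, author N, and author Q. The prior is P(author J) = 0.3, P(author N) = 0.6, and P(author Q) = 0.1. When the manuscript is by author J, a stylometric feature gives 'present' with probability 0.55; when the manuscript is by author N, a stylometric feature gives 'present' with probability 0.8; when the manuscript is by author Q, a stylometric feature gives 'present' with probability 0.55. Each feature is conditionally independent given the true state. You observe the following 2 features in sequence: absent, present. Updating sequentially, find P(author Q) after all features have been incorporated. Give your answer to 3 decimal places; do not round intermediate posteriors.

After 'absent': normaliser = 0.45·0.3000 + 0.2·0.6000 + 0.45·0.1000; P(author J) ≈ 0.4500, P(author N) ≈ 0.4000, P(author Q) ≈ 0.1500
After 'present': normaliser = 0.55·0.4500 + 0.8·0.4000 + 0.55·0.1500; P(author J) ≈ 0.3808, P(author N) ≈ 0.4923, P(author Q) ≈ 0.1269

0.127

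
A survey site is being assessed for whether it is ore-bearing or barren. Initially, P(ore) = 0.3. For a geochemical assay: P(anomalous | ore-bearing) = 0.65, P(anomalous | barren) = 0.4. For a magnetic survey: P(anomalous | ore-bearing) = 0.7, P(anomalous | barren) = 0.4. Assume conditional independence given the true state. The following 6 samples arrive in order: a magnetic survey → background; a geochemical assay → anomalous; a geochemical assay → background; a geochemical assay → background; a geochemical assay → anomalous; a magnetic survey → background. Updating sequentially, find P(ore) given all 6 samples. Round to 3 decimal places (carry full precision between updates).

0.088

Apply Bayes' rule sequentially, carrying P(ore) forward.
After a magnetic survey='background': P(ore) = 0.3·0.3000 / (0.3·0.3000 + 0.6·0.7000) ≈ 0.1765
After a geochemical assay='anomalous': P(ore) = 0.65·0.1765 / (0.65·0.1765 + 0.4·0.8235) ≈ 0.2583
After a geochemical assay='background': P(ore) = 0.35·0.2583 / (0.35·0.2583 + 0.6·0.7417) ≈ 0.1688
After a geochemical assay='background': P(ore) = 0.35·0.1688 / (0.35·0.1688 + 0.6·0.8312) ≈ 0.1059
After a geochemical assay='anomalous': P(ore) = 0.65·0.1059 / (0.65·0.1059 + 0.4·0.8941) ≈ 0.1615
After a magnetic survey='background': P(ore) = 0.3·0.1615 / (0.3·0.1615 + 0.6·0.8385) ≈ 0.0878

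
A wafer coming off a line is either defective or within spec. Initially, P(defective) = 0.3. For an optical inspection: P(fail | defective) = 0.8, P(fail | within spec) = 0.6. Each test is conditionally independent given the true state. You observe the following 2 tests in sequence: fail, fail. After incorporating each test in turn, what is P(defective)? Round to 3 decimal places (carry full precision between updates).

0.432

Apply Bayes' rule sequentially, carrying P(defective) forward.
After 'fail': P(defective) = 0.8·0.3000 / (0.8·0.3000 + 0.6·0.7000) ≈ 0.3636
After 'fail': P(defective) = 0.8·0.3636 / (0.8·0.3636 + 0.6·0.6364) ≈ 0.4324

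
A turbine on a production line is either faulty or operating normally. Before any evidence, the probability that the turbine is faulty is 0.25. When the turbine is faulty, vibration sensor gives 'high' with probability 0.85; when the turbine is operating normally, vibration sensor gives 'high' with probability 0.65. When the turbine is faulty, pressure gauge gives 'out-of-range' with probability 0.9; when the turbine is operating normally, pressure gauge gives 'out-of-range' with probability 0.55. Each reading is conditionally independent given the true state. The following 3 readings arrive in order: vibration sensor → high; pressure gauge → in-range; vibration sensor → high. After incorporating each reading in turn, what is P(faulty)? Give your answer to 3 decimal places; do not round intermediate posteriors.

0.112

After vibration sensor='high': P(faulty) = 0.85·0.2500 / (0.85·0.2500 + 0.65·0.7500) ≈ 0.3036
After pressure gauge='in-range': P(faulty) = 0.1·0.3036 / (0.1·0.3036 + 0.45·0.6964) ≈ 0.0883
After vibration sensor='high': P(faulty) = 0.85·0.0883 / (0.85·0.0883 + 0.65·0.9117) ≈ 0.1124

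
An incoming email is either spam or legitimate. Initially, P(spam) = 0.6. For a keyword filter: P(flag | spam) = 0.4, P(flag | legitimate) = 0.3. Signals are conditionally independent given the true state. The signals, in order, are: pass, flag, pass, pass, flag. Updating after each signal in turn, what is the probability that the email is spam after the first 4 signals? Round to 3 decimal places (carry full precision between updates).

After 'pass': P(spam) = 0.6·0.6000 / (0.6·0.6000 + 0.7·0.4000) ≈ 0.5625
After 'flag': P(spam) = 0.4·0.5625 / (0.4·0.5625 + 0.3·0.4375) ≈ 0.6316
After 'pass': P(spam) = 0.6·0.6316 / (0.6·0.6316 + 0.7·0.3684) ≈ 0.5950
After 'pass': P(spam) = 0.6·0.5950 / (0.6·0.5950 + 0.7·0.4050) ≈ 0.5574

0.557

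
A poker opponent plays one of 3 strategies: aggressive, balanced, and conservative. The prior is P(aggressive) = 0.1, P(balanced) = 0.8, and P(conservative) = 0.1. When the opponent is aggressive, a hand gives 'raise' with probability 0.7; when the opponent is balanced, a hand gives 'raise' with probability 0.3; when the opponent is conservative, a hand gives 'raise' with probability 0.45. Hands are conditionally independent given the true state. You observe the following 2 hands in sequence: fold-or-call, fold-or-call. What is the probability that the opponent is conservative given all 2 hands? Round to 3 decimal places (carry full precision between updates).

0.070

Each posterior becomes the prior for the next update.
After 'fold-or-call': normaliser = 0.3·0.1000 + 0.7·0.8000 + 0.55·0.1000; P(aggressive) ≈ 0.0465, P(balanced) ≈ 0.8682, P(conservative) ≈ 0.0853
After 'fold-or-call': normaliser = 0.3·0.0465 + 0.7·0.8682 + 0.55·0.0853; P(aggressive) ≈ 0.0209, P(balanced) ≈ 0.9090, P(conservative) ≈ 0.0701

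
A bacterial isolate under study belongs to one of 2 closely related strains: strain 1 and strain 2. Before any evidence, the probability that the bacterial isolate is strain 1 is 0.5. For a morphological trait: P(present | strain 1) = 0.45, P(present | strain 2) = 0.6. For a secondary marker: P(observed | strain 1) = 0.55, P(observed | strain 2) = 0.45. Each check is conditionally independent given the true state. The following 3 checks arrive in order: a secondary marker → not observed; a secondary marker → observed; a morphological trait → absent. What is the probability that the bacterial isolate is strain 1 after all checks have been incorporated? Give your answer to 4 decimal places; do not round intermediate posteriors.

Each posterior becomes the prior for the next update.
After a secondary marker='not observed': P(strain 1) = 0.45·0.5000 / (0.45·0.5000 + 0.55·0.5000) ≈ 0.4500
After a secondary marker='observed': P(strain 1) = 0.55·0.4500 / (0.55·0.4500 + 0.45·0.5500) ≈ 0.5000
After a morphological trait='absent': P(strain 1) = 0.55·0.5000 / (0.55·0.5000 + 0.4·0.5000) ≈ 0.5789

0.5789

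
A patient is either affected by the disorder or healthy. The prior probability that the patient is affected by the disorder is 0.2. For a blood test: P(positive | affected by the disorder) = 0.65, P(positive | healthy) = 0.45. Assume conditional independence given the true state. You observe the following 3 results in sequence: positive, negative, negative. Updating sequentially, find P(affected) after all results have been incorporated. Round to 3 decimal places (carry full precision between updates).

After 'positive': P(affected) = 0.65·0.2000 / (0.65·0.2000 + 0.45·0.8000) ≈ 0.2653
After 'negative': P(affected) = 0.35·0.2653 / (0.35·0.2653 + 0.55·0.7347) ≈ 0.1869
After 'negative': P(affected) = 0.35·0.1869 / (0.35·0.1869 + 0.55·0.8131) ≈ 0.1276

0.128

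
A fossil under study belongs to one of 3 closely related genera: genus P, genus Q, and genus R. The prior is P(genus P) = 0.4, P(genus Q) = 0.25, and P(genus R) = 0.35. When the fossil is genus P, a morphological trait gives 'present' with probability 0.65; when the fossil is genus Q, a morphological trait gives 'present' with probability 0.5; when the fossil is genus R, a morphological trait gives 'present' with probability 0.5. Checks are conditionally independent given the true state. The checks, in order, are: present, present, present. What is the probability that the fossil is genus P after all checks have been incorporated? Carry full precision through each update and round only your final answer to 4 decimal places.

0.5943

Apply Bayes' rule sequentially, carrying P(genus P) forward.
After 'present': normaliser = 0.65·0.4000 + 0.5·0.2500 + 0.5·0.3500; P(genus P) ≈ 0.4643, P(genus Q) ≈ 0.2232, P(genus R) ≈ 0.3125
After 'present': normaliser = 0.65·0.4643 + 0.5·0.2232 + 0.5·0.3125; P(genus P) ≈ 0.5298, P(genus Q) ≈ 0.1959, P(genus R) ≈ 0.2743
After 'present': normaliser = 0.65·0.5298 + 0.5·0.1959 + 0.5·0.2743; P(genus P) ≈ 0.5943, P(genus Q) ≈ 0.1691, P(genus R) ≈ 0.2367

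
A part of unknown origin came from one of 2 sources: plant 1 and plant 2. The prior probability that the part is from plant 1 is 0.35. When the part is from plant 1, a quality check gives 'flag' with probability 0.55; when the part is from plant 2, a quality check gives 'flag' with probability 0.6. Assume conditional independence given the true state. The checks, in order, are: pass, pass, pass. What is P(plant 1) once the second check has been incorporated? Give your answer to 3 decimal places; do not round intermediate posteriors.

After 'pass': P(plant 1) = 0.45·0.3500 / (0.45·0.3500 + 0.4·0.6500) ≈ 0.3772
After 'pass': P(plant 1) = 0.45·0.3772 / (0.45·0.3772 + 0.4·0.6228) ≈ 0.4053

0.405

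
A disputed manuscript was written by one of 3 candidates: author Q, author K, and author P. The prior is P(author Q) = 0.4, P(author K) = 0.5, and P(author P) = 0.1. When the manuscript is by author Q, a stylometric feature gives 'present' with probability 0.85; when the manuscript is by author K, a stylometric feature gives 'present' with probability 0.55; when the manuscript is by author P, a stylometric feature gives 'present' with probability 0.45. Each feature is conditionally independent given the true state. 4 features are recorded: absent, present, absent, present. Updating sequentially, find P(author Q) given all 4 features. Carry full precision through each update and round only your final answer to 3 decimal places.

After 'absent': normaliser = 0.15·0.4000 + 0.45·0.5000 + 0.55·0.1000; P(author Q) ≈ 0.1765, P(author K) ≈ 0.6618, P(author P) ≈ 0.1618
After 'present': normaliser = 0.85·0.1765 + 0.55·0.6618 + 0.45·0.1618; P(author Q) ≈ 0.2556, P(author K) ≈ 0.6203, P(author P) ≈ 0.1241
After 'absent': normaliser = 0.15·0.2556 + 0.45·0.6203 + 0.55·0.1241; P(author Q) ≈ 0.0994, P(author K) ≈ 0.7237, P(author P) ≈ 0.1769
After 'present': normaliser = 0.85·0.0994 + 0.55·0.7237 + 0.45·0.1769; P(author Q) ≈ 0.1503, P(author K) ≈ 0.7081, P(author P) ≈ 0.1416

0.150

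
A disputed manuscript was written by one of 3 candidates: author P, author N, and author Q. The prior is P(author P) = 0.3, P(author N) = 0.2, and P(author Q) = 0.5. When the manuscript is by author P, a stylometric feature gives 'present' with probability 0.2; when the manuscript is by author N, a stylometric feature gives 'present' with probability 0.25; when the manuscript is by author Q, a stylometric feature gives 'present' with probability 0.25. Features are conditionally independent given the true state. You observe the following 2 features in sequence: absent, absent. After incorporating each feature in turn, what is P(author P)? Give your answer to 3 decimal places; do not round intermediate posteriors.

After 'absent': normaliser = 0.8·0.3000 + 0.75·0.2000 + 0.75·0.5000; P(author P) ≈ 0.3137, P(author N) ≈ 0.1961, P(author Q) ≈ 0.4902
After 'absent': normaliser = 0.8·0.3137 + 0.75·0.1961 + 0.75·0.4902; P(author P) ≈ 0.3278, P(author N) ≈ 0.1921, P(author Q) ≈ 0.4802

0.328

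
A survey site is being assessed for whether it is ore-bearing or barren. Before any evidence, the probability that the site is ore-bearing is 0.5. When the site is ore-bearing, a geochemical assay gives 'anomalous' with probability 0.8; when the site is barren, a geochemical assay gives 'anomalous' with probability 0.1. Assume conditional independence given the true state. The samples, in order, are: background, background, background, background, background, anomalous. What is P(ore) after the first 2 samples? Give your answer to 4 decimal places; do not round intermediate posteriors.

0.0471

Apply Bayes' rule sequentially, carrying P(ore) forward.
After 'background': P(ore) = 0.2·0.5000 / (0.2·0.5000 + 0.9·0.5000) ≈ 0.1818
After 'background': P(ore) = 0.2·0.1818 / (0.2·0.1818 + 0.9·0.8182) ≈ 0.0471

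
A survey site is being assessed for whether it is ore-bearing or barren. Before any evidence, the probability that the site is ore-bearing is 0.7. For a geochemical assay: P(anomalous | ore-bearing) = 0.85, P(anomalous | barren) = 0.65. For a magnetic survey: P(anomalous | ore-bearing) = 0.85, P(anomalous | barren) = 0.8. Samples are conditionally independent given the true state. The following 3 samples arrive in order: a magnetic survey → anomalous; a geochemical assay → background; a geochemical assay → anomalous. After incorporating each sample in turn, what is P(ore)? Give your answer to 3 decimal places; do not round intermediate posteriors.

0.581

After a magnetic survey='anomalous': P(ore) = 0.85·0.7000 / (0.85·0.7000 + 0.8·0.3000) ≈ 0.7126
After a geochemical assay='background': P(ore) = 0.15·0.7126 / (0.15·0.7126 + 0.35·0.2874) ≈ 0.5152
After a geochemical assay='anomalous': P(ore) = 0.85·0.5152 / (0.85·0.5152 + 0.65·0.4848) ≈ 0.5815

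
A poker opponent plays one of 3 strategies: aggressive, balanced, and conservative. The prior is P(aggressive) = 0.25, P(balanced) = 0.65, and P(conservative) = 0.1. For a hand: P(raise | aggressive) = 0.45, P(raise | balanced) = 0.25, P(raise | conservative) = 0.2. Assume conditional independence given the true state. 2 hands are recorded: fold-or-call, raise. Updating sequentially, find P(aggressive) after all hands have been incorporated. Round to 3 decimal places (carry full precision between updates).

Apply Bayes' rule sequentially, carrying P(aggressive) forward.
After 'fold-or-call': normaliser = 0.55·0.2500 + 0.75·0.6500 + 0.8·0.1000; P(aggressive) ≈ 0.1950, P(balanced) ≈ 0.6915, P(conservative) ≈ 0.1135
After 'raise': normaliser = 0.45·0.1950 + 0.25·0.6915 + 0.2·0.1135; P(aggressive) ≈ 0.3098, P(balanced) ≈ 0.6101, P(conservative) ≈ 0.0801

0.310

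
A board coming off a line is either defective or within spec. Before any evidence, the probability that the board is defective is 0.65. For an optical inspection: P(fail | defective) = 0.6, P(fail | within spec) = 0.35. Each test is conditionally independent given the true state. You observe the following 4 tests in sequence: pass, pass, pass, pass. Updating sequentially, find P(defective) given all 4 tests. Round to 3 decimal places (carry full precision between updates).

Apply Bayes' rule sequentially, carrying P(defective) forward.
After 'pass': P(defective) = 0.4·0.6500 / (0.4·0.6500 + 0.65·0.3500) ≈ 0.5333
After 'pass': P(defective) = 0.4·0.5333 / (0.4·0.5333 + 0.65·0.4667) ≈ 0.4129
After 'pass': P(defective) = 0.4·0.4129 / (0.4·0.4129 + 0.65·0.5871) ≈ 0.3021
After 'pass': P(defective) = 0.4·0.3021 / (0.4·0.3021 + 0.65·0.6979) ≈ 0.2103

0.210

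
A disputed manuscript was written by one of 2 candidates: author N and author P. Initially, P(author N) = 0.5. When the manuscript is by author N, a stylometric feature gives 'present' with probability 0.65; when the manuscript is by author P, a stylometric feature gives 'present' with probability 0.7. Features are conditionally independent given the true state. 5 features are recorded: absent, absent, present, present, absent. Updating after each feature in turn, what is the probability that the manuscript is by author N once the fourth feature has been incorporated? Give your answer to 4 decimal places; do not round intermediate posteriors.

After 'absent': P(author N) = 0.35·0.5000 / (0.35·0.5000 + 0.3·0.5000) ≈ 0.5385
After 'absent': P(author N) = 0.35·0.5385 / (0.35·0.5385 + 0.3·0.4615) ≈ 0.5765
After 'present': P(author N) = 0.65·0.5765 / (0.65·0.5765 + 0.7·0.4235) ≈ 0.5583
After 'present': P(author N) = 0.65·0.5583 / (0.65·0.5583 + 0.7·0.4417) ≈ 0.5399

0.5399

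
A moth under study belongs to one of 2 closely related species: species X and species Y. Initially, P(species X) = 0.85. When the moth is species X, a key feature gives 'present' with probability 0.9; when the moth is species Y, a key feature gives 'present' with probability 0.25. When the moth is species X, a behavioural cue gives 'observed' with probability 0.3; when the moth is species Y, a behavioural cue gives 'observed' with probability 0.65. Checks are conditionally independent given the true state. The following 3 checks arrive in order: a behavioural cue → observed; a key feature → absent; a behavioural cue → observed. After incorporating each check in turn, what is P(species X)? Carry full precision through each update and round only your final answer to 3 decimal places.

After a behavioural cue='observed': P(species X) = 0.3·0.8500 / (0.3·0.8500 + 0.65·0.1500) ≈ 0.7234
After a key feature='absent': P(species X) = 0.1·0.7234 / (0.1·0.7234 + 0.75·0.2766) ≈ 0.2586
After a behavioural cue='observed': P(species X) = 0.3·0.2586 / (0.3·0.2586 + 0.65·0.7414) ≈ 0.1386

0.139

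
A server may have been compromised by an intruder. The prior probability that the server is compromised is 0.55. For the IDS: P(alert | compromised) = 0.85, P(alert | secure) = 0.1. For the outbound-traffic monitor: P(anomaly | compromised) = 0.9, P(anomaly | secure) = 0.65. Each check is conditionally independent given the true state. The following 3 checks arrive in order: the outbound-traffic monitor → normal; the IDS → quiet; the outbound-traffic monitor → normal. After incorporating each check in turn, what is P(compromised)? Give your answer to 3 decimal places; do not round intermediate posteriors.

0.016

After the outbound-traffic monitor='normal': P(compromised) = 0.1·0.5500 / (0.1·0.5500 + 0.35·0.4500) ≈ 0.2588
After the IDS='quiet': P(compromised) = 0.15·0.2588 / (0.15·0.2588 + 0.9·0.7412) ≈ 0.0550
After the outbound-traffic monitor='normal': P(compromised) = 0.1·0.0550 / (0.1·0.0550 + 0.35·0.9450) ≈ 0.0164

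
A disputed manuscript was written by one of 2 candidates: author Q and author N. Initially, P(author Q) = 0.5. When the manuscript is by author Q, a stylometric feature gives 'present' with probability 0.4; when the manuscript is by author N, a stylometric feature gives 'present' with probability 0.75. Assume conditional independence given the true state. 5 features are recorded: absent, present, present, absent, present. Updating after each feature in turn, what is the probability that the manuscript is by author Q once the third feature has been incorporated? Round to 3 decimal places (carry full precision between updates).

0.406

After 'absent': P(author Q) = 0.6·0.5000 / (0.6·0.5000 + 0.25·0.5000) ≈ 0.7059
After 'present': P(author Q) = 0.4·0.7059 / (0.4·0.7059 + 0.75·0.2941) ≈ 0.5614
After 'present': P(author Q) = 0.4·0.5614 / (0.4·0.5614 + 0.75·0.4386) ≈ 0.4057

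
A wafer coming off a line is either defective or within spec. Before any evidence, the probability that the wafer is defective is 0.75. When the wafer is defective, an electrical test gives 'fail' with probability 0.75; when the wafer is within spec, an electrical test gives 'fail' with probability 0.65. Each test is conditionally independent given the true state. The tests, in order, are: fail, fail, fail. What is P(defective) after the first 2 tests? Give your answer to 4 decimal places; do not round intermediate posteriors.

0.7998

After 'fail': P(defective) = 0.75·0.7500 / (0.75·0.7500 + 0.65·0.2500) ≈ 0.7759
After 'fail': P(defective) = 0.75·0.7759 / (0.75·0.7759 + 0.65·0.2241) ≈ 0.7998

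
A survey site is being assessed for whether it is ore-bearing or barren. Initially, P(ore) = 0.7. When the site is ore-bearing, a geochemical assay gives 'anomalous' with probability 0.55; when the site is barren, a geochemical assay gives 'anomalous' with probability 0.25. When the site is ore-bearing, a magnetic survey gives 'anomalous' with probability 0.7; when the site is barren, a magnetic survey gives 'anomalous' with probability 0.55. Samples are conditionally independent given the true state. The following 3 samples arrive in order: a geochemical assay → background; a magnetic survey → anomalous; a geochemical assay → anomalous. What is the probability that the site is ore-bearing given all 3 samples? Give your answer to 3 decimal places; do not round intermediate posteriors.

After a geochemical assay='background': P(ore) = 0.45·0.7000 / (0.45·0.7000 + 0.75·0.3000) ≈ 0.5833
After a magnetic survey='anomalous': P(ore) = 0.7·0.5833 / (0.7·0.5833 + 0.55·0.4167) ≈ 0.6405
After a geochemical assay='anomalous': P(ore) = 0.55·0.6405 / (0.55·0.6405 + 0.25·0.3595) ≈ 0.7967

0.797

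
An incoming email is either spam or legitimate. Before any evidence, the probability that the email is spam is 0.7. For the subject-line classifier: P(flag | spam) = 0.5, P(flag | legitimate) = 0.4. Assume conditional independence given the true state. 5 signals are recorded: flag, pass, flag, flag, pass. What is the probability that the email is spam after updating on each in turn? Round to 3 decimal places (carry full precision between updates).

0.760

After 'flag': P(spam) = 0.5·0.7000 / (0.5·0.7000 + 0.4·0.3000) ≈ 0.7447
After 'pass': P(spam) = 0.5·0.7447 / (0.5·0.7447 + 0.6·0.2553) ≈ 0.7085
After 'flag': P(spam) = 0.5·0.7085 / (0.5·0.7085 + 0.4·0.2915) ≈ 0.7524
After 'flag': P(spam) = 0.5·0.7524 / (0.5·0.7524 + 0.4·0.2476) ≈ 0.7916
After 'pass': P(spam) = 0.5·0.7916 / (0.5·0.7916 + 0.6·0.2084) ≈ 0.7599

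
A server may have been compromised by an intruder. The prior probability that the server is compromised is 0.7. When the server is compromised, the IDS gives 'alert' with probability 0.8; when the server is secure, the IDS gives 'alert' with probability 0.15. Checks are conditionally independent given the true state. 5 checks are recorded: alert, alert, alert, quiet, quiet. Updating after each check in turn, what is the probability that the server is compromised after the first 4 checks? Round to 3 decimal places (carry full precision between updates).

Apply Bayes' rule sequentially, carrying P(compromised) forward.
After 'alert': P(compromised) = 0.8·0.7000 / (0.8·0.7000 + 0.15·0.3000) ≈ 0.9256
After 'alert': P(compromised) = 0.8·0.9256 / (0.8·0.9256 + 0.15·0.0744) ≈ 0.9852
After 'alert': P(compromised) = 0.8·0.9852 / (0.8·0.9852 + 0.15·0.0148) ≈ 0.9972
After 'quiet': P(compromised) = 0.2·0.9972 / (0.2·0.9972 + 0.85·0.0028) ≈ 0.9881

0.988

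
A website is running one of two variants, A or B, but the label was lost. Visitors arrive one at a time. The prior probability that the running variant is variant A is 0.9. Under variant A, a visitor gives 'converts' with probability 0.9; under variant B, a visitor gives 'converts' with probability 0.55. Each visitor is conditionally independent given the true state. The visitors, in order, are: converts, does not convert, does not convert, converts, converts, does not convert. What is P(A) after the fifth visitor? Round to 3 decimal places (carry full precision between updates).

After 'converts': P(A) = 0.9·0.9000 / (0.9·0.9000 + 0.55·0.1000) ≈ 0.9364
After 'does not convert': P(A) = 0.1·0.9364 / (0.1·0.9364 + 0.45·0.0636) ≈ 0.7660
After 'does not convert': P(A) = 0.1·0.7660 / (0.1·0.7660 + 0.45·0.2340) ≈ 0.4211
After 'converts': P(A) = 0.9·0.4211 / (0.9·0.4211 + 0.55·0.5789) ≈ 0.5434
After 'converts': P(A) = 0.9·0.5434 / (0.9·0.5434 + 0.55·0.4566) ≈ 0.6607

0.661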